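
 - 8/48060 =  - 2/12015 = - 0.00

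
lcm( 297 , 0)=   0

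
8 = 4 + 4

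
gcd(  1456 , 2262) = 26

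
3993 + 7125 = 11118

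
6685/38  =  175 + 35/38 = 175.92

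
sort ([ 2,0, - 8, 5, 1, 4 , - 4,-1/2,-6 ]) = [-8,-6, - 4, - 1/2, 0,1, 2, 4,5 ] 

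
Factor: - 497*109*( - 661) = 35808353=7^1*71^1*109^1*661^1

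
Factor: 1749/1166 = 2^( - 1 )*3^1 = 3/2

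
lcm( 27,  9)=27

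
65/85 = 13/17 = 0.76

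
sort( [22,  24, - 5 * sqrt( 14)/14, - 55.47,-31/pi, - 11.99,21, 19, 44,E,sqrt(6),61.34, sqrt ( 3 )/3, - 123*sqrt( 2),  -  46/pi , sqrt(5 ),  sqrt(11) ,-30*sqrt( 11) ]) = [ - 123*sqrt( 2),  -  30*sqrt(11), - 55.47, - 46/pi,- 11.99,  -  31/pi, - 5*sqrt(14) /14,sqrt( 3)/3,sqrt(5), sqrt(6 ), E, sqrt( 11 ), 19, 21, 22, 24, 44 , 61.34 ] 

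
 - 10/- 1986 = 5/993 = 0.01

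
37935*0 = 0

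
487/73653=487/73653 = 0.01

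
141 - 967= - 826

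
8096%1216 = 800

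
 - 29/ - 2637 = 29/2637 = 0.01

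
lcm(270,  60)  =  540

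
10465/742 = 1495/106 = 14.10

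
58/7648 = 29/3824 =0.01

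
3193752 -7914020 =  - 4720268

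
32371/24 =32371/24 = 1348.79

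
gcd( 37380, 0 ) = 37380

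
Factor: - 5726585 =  - 5^1*83^1*13799^1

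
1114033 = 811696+302337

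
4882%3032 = 1850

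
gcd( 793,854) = 61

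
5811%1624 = 939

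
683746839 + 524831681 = 1208578520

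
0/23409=0  =  0.00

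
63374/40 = 31687/20 = 1584.35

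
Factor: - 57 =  - 3^1*19^1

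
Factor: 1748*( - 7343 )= - 2^2*7^1*19^1*23^1*1049^1 = - 12835564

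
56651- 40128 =16523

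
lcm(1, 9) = 9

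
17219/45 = 382 + 29/45=382.64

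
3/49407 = 1/16469= 0.00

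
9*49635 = 446715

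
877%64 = 45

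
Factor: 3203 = 3203^1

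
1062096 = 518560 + 543536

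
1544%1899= 1544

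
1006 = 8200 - 7194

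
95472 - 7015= 88457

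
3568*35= 124880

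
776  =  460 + 316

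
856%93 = 19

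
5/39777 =5/39777 = 0.00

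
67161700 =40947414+26214286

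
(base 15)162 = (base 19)gd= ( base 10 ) 317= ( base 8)475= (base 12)225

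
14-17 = - 3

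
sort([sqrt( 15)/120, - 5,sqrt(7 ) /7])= [ - 5,sqrt( 15)/120, sqrt(7 )/7 ]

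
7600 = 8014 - 414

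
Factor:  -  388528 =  - 2^4 * 7^1*3469^1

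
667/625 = 1 + 42/625 = 1.07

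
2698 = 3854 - 1156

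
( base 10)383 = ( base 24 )fn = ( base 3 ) 112012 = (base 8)577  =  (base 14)1D5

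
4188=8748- 4560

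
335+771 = 1106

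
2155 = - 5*( - 431 )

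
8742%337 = 317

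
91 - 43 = 48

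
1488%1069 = 419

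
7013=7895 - 882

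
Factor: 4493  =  4493^1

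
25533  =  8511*3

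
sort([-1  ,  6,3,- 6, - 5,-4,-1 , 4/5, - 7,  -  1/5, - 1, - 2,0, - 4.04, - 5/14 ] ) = [ - 7, - 6,- 5, - 4.04,-4, - 2, - 1,  -  1, - 1,-5/14 , - 1/5, 0 , 4/5,3,6]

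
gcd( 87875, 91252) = 1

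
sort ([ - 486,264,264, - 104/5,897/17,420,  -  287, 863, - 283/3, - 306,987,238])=[ - 486,-306,-287 ,  -  283/3, - 104/5, 897/17, 238,264, 264,  420, 863,987 ] 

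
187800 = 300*626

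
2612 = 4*653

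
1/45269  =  1/45269 = 0.00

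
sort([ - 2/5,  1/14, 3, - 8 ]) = [ - 8, - 2/5, 1/14, 3 ]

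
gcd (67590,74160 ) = 90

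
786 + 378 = 1164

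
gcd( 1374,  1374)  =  1374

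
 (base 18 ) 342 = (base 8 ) 2026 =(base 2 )10000010110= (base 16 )416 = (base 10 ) 1046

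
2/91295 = 2/91295 = 0.00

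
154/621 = 154/621 = 0.25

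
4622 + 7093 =11715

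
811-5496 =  -4685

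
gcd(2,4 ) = 2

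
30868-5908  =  24960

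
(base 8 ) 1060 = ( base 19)1A9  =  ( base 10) 560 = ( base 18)1D2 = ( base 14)2C0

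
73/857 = 73/857 = 0.09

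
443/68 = 6 + 35/68 = 6.51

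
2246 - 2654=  - 408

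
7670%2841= 1988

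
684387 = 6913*99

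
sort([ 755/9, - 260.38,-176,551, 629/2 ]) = [ - 260.38, - 176, 755/9, 629/2,551]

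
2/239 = 2/239 = 0.01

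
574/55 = 574/55= 10.44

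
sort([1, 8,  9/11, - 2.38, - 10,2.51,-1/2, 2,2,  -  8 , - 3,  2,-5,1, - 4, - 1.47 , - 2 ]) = [  -  10,-8, -5, -4, - 3,- 2.38, - 2, - 1.47,-1/2 , 9/11,1,  1,  2,2, 2, 2.51, 8 ] 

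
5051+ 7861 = 12912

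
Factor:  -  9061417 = - 73^1 * 101^1*1229^1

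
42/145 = 42/145 =0.29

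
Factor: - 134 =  - 2^1 * 67^1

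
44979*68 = 3058572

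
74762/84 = 37381/42 = 890.02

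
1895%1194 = 701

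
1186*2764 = 3278104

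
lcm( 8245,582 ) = 49470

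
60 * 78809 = 4728540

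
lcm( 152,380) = 760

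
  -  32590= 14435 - 47025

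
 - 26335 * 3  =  -79005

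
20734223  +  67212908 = 87947131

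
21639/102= 7213/34 = 212.15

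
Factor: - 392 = - 2^3*7^2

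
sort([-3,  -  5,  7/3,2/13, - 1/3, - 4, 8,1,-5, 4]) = [ - 5, - 5,-4, - 3, - 1/3,2/13, 1, 7/3, 4, 8]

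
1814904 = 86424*21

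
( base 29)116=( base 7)2361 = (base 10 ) 876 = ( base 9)1173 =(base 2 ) 1101101100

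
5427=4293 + 1134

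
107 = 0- - 107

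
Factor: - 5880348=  - 2^2*3^2*19^1*8597^1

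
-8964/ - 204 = 747/17= 43.94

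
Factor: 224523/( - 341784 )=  - 247/376 = - 2^( - 3 )*13^1*19^1*47^( - 1) 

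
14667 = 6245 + 8422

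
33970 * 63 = 2140110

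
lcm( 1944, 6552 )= 176904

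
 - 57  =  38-95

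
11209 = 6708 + 4501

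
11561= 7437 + 4124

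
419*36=15084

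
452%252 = 200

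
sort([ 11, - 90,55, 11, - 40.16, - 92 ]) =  [-92, - 90, - 40.16,11, 11, 55 ]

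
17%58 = 17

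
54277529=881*61609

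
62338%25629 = 11080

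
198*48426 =9588348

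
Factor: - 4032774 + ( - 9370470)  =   - 2^2*3^1 * 1116937^1 = - 13403244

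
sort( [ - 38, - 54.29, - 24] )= [ - 54.29, - 38, - 24]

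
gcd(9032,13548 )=4516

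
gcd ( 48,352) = 16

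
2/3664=1/1832=0.00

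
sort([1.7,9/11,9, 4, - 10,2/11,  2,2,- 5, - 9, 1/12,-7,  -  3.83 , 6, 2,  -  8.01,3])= [ - 10,-9, - 8.01,-7,-5, - 3.83,1/12,2/11, 9/11,  1.7,2, 2,2, 3,4,6,9] 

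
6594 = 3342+3252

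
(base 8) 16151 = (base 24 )cf1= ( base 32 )739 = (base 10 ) 7273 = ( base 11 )5512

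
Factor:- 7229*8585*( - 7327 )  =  454720690555 = 5^1*17^2 * 101^1*431^1*7229^1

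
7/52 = 7/52= 0.13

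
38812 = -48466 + 87278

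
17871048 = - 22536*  ( - 793)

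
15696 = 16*981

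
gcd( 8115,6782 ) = 1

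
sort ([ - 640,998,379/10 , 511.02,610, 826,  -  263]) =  [ - 640, - 263,379/10,511.02,610,826, 998 ]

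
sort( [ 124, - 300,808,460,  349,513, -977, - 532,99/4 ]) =[  -  977,- 532, - 300,99/4,124,349,460, 513,808 ]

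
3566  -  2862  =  704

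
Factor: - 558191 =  - 131^1 *4261^1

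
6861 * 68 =466548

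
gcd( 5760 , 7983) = 9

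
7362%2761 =1840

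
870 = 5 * 174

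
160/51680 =1/323= 0.00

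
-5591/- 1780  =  3 + 251/1780 = 3.14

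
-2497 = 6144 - 8641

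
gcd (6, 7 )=1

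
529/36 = 14 + 25/36=14.69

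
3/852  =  1/284 = 0.00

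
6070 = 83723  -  77653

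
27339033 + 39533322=66872355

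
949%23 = 6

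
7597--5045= 12642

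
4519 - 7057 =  - 2538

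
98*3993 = 391314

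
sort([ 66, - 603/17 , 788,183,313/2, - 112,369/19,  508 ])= [ - 112, - 603/17,  369/19, 66,313/2, 183,508,788 ]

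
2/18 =1/9 = 0.11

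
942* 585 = 551070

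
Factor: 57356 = 2^2*13^1 *1103^1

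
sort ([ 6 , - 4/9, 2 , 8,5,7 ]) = [ - 4/9,2,5, 6, 7,8] 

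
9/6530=9/6530 = 0.00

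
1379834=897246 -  - 482588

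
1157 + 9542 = 10699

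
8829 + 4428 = 13257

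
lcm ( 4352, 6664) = 213248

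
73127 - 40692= 32435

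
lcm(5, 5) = 5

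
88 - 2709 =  - 2621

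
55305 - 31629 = 23676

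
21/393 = 7/131= 0.05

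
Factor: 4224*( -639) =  - 2^7*3^3*11^1*71^1 = - 2699136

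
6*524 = 3144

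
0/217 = 0  =  0.00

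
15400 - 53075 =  - 37675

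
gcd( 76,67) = 1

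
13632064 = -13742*( - 992)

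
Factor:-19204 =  - 2^2*4801^1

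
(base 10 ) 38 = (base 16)26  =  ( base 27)1b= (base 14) 2a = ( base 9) 42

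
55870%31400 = 24470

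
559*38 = 21242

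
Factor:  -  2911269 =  - 3^1*970423^1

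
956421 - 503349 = 453072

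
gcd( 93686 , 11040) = 2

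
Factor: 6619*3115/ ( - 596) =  - 20618185/596 = - 2^( - 2) * 5^1*7^1*89^1*149^( - 1) * 6619^1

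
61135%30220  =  695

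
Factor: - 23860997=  - 29^1*822793^1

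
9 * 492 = 4428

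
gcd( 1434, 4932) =6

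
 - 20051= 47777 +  -67828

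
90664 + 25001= 115665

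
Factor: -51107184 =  - 2^4*3^2 * 354911^1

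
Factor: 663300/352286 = 450/239 = 2^1*3^2 * 5^2*239^ (-1 )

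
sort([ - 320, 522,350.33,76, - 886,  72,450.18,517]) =[ - 886, - 320,72,76,  350.33,450.18,517, 522] 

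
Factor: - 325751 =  - 325751^1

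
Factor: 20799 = 3^2*2311^1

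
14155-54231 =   -  40076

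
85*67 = 5695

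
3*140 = 420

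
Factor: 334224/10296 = 422/13 = 2^1*13^ ( - 1 ) * 211^1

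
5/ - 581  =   - 1+576/581 = - 0.01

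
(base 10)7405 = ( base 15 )22da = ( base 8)16355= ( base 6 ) 54141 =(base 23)DMM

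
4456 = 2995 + 1461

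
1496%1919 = 1496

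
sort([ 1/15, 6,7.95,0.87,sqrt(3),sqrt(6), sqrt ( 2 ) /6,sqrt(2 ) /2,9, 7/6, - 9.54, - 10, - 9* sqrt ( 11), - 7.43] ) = [ - 9*sqrt(11),  -  10, - 9.54, - 7.43,1/15,sqrt(2)/6,sqrt ( 2)/2,  0.87, 7/6,sqrt ( 3),sqrt (6), 6,7.95,9]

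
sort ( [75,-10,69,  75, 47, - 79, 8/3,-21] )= [-79, - 21,- 10, 8/3,47,69,75,75]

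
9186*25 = 229650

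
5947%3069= 2878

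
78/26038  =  39/13019 =0.00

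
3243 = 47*69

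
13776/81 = 170 + 2/27  =  170.07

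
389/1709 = 389/1709 = 0.23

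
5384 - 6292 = - 908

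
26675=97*275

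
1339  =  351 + 988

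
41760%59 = 47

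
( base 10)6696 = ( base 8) 15050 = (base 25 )ahl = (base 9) 10160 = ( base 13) 3081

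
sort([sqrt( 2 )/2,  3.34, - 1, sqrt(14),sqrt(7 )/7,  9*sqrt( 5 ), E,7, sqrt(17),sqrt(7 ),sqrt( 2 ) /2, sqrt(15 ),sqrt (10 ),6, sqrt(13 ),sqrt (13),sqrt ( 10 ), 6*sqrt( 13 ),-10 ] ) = [ - 10, - 1,sqrt( 7)/7, sqrt(2 ) /2, sqrt ( 2)/2, sqrt(7 ), E , sqrt ( 10) , sqrt ( 10 ), 3.34, sqrt( 13),sqrt( 13 ), sqrt( 14 ),sqrt(15), sqrt( 17 ) , 6,7, 9*sqrt( 5 ) , 6 * sqrt (13)]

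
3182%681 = 458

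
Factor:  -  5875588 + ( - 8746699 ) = - 14622287 = -  311^1 * 47017^1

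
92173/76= 1212 + 61/76  =  1212.80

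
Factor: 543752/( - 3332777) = -2^3*7^( - 1)*11^1*37^1*167^1*  476111^( - 1)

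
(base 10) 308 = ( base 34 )92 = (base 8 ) 464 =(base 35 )8s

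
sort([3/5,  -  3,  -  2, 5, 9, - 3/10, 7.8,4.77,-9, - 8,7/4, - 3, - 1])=[-9, - 8, - 3 , - 3, - 2 , - 1, - 3/10,3/5,7/4, 4.77, 5,  7.8, 9]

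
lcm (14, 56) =56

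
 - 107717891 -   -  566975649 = 459257758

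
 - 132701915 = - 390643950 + 257942035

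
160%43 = 31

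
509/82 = 6 + 17/82 = 6.21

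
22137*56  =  1239672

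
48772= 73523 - 24751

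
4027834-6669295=-2641461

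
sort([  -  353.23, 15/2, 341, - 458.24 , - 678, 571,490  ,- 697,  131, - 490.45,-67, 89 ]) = [ - 697 , - 678, - 490.45, - 458.24, - 353.23,-67,15/2, 89,131,341,490, 571 ] 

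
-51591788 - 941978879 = -993570667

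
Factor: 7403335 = 5^1*157^1* 9431^1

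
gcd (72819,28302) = 3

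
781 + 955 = 1736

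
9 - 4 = 5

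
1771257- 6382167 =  - 4610910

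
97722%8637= 2715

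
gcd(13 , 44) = 1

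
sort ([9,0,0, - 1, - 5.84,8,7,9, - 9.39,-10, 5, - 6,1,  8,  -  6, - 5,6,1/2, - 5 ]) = [ - 10,  -  9.39, - 6, - 6, -5.84, - 5, - 5, - 1,0, 0,1/2, 1,5,6,7,8,8, 9,9]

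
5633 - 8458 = - 2825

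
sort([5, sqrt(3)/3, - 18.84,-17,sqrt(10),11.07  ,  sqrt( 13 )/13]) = [ - 18.84,-17,sqrt( 13) /13,sqrt ( 3)/3,  sqrt( 10),5, 11.07 ] 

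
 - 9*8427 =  - 75843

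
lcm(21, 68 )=1428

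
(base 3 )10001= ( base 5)312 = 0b1010010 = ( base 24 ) 3a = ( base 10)82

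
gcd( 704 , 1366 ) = 2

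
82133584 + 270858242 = 352991826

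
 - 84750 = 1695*( -50)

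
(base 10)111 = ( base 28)3R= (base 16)6F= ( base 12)93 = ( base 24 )4f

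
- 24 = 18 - 42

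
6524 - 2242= 4282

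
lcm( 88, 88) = 88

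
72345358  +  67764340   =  140109698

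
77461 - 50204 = 27257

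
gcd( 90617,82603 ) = 1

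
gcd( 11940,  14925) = 2985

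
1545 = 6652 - 5107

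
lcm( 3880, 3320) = 322040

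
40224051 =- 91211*( - 441) 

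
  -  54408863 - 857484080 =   -  911892943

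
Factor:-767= - 13^1*59^1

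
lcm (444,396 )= 14652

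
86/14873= 86/14873 = 0.01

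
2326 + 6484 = 8810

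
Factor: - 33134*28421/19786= - 13^( - 1)*97^1*293^1*761^(- 1)*16567^1 = - 470850707/9893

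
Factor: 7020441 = 3^2*780049^1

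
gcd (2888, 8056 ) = 152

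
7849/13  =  603 + 10/13=603.77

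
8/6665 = 8/6665=0.00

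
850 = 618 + 232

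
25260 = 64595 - 39335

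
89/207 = 89/207 = 0.43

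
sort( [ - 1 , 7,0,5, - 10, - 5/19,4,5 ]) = [ - 10, - 1, - 5/19 , 0,4,5 , 5, 7]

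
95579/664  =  95579/664 = 143.94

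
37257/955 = 37257/955 = 39.01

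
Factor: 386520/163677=2^3*5^1*3221^1*54559^(-1 ) = 128840/54559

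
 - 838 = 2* (-419)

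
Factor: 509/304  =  2^( - 4)  *19^( - 1 )*509^1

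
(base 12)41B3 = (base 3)100212100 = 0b1110000010111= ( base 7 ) 26652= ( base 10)7191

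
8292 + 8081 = 16373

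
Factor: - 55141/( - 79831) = 67/97 = 67^1*97^( - 1)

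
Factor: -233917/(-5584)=2^( - 4 )*349^(-1)*233917^1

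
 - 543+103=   -  440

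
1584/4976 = 99/311 = 0.32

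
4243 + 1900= 6143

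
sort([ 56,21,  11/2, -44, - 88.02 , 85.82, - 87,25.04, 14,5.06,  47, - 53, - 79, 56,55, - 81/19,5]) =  [ - 88.02, - 87 ,  -  79, - 53, - 44 , - 81/19,  5,5.06, 11/2, 14, 21,  25.04, 47, 55, 56,56, 85.82 ]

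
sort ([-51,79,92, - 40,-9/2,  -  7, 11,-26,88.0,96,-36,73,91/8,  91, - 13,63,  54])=[ - 51, - 40, - 36, - 26, - 13,  -  7,-9/2,  11, 91/8,54,63,  73,  79 , 88.0,91 , 92,96 ]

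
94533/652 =94533/652 = 144.99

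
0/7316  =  0=0.00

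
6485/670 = 9 + 91/134 = 9.68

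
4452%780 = 552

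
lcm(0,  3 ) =0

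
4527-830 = 3697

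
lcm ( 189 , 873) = 18333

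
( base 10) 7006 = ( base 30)7NG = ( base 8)15536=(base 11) 529a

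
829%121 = 103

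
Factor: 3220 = 2^2 * 5^1*7^1*23^1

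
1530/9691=1530/9691 = 0.16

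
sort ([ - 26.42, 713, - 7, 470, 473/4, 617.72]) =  [ - 26.42, - 7,473/4, 470, 617.72, 713]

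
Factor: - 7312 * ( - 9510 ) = 2^5*3^1*5^1*317^1*457^1 = 69537120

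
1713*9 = 15417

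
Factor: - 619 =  - 619^1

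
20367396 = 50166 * 406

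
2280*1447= 3299160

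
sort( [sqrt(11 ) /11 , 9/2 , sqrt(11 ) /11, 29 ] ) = [ sqrt(11) /11,sqrt(11) /11,9/2 , 29 ]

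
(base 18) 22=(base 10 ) 38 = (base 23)1F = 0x26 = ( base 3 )1102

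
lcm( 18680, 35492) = 354920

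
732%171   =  48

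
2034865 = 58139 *35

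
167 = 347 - 180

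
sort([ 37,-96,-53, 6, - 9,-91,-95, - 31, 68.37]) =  [ - 96,  -  95 , - 91,  -  53, - 31,-9,6, 37, 68.37]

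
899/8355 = 899/8355 = 0.11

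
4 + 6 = 10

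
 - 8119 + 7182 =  - 937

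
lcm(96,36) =288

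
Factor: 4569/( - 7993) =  - 3^1*1523^1*7993^( - 1)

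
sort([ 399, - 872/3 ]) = [-872/3, 399] 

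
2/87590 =1/43795  =  0.00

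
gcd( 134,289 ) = 1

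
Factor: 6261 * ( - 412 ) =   -  2^2*3^1 * 103^1*2087^1 = - 2579532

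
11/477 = 11/477 = 0.02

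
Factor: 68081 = 13^1 * 5237^1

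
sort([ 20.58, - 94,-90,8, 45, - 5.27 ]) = [ - 94,  -  90, - 5.27, 8, 20.58 , 45 ] 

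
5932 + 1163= 7095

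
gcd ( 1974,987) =987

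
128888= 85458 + 43430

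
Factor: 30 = 2^1*3^1*5^1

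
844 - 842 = 2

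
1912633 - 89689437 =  - 87776804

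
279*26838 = 7487802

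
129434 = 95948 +33486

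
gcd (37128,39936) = 312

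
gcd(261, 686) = 1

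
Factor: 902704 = 2^4*11^1*23^1*223^1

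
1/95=1/95 = 0.01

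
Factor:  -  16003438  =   - 2^1 * 11^1*  311^1*2339^1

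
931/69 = 13  +  34/69 = 13.49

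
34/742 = 17/371   =  0.05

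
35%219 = 35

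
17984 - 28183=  - 10199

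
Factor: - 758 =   -  2^1*379^1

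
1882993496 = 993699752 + 889293744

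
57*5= 285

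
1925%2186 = 1925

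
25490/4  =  6372 + 1/2 = 6372.50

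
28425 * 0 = 0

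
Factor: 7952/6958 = 2^3*7^(-1) = 8/7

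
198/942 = 33/157= 0.21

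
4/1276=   1/319= 0.00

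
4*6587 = 26348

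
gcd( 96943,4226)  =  1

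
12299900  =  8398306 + 3901594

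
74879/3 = 74879/3 = 24959.67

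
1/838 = 1/838  =  0.00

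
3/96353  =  3/96353 = 0.00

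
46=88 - 42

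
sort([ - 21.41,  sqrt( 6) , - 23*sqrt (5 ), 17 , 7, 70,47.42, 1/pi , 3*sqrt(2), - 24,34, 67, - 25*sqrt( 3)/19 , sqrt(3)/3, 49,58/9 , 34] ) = [ - 23* sqrt( 5),-24,-21.41,-25*sqrt (3)/19 , 1/pi,  sqrt( 3) /3, sqrt(6), 3*sqrt (2), 58/9,7, 17, 34,34, 47.42, 49,67,  70 ]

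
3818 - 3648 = 170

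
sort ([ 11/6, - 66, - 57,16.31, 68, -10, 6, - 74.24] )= [ - 74.24, - 66, - 57, - 10, 11/6,  6, 16.31, 68 ] 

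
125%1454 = 125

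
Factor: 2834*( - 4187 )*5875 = - 69712503250= -2^1*5^3*13^1*47^1*53^1*79^1*109^1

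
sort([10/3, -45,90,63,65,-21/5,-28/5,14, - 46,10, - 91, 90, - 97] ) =[ - 97,-91, - 46, -45,-28/5,-21/5, 10/3,  10,14, 63, 65,90, 90] 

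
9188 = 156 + 9032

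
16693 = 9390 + 7303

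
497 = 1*497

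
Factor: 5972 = 2^2*1493^1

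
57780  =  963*60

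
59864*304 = 18198656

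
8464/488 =17 + 21/61=17.34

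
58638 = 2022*29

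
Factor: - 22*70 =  - 2^2*5^1*7^1*11^1 = - 1540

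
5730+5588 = 11318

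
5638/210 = 26 + 89/105 = 26.85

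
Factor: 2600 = 2^3*5^2*13^1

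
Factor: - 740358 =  - 2^1*3^2*41131^1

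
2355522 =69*34138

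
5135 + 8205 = 13340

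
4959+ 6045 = 11004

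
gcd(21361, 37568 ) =1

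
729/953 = 729/953 = 0.76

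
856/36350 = 428/18175 = 0.02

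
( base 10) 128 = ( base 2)10000000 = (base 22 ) 5I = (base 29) 4C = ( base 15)88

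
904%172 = 44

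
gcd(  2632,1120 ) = 56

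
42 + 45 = 87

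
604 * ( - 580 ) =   -  350320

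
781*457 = 356917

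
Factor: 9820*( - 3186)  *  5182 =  - 2^4 * 3^3*5^1*59^1 * 491^1 * 2591^1  =  - 162126746640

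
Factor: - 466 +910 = 2^2*3^1 * 37^1 = 444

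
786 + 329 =1115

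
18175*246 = 4471050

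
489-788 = -299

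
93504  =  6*15584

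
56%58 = 56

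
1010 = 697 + 313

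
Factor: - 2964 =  - 2^2*3^1*13^1 * 19^1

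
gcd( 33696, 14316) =12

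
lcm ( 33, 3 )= 33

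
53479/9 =53479/9 = 5942.11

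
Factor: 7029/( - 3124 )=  - 2^( - 2 )*3^2 = - 9/4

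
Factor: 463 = 463^1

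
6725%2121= 362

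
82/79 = 82/79 = 1.04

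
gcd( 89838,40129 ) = 1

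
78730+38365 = 117095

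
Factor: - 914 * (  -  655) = 2^1*5^1*131^1*457^1 = 598670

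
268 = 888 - 620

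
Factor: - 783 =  - 3^3*29^1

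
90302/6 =45151/3 = 15050.33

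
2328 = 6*388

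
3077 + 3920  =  6997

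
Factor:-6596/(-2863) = 2^2 * 7^( - 1)*17^1 * 97^1 * 409^ (-1 )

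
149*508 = 75692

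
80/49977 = 80/49977 = 0.00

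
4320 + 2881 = 7201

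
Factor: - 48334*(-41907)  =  2^1*3^1*11^1*13^3*61^1 * 229^1 = 2025532938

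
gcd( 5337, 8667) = 9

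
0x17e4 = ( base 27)8ae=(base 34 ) 59u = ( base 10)6116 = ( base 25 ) 9jg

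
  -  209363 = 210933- 420296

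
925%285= 70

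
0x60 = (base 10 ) 96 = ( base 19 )51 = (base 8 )140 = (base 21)4c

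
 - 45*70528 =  - 3173760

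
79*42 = 3318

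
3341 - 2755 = 586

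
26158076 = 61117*428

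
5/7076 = 5/7076 = 0.00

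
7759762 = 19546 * 397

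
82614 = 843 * 98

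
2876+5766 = 8642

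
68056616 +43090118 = 111146734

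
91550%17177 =5665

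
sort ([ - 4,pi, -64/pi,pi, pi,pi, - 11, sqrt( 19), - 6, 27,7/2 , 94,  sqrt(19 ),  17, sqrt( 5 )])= [ - 64/pi,-11,  -  6, - 4 , sqrt( 5 ),  pi,  pi, pi, pi,7/2,sqrt (19), sqrt(19),17,  27, 94 ] 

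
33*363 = 11979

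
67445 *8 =539560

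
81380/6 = 40690/3 =13563.33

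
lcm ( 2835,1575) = 14175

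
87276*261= 22779036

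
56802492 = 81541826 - 24739334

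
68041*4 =272164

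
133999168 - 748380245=- 614381077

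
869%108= 5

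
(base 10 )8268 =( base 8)20114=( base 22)h1i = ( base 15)26b3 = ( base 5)231033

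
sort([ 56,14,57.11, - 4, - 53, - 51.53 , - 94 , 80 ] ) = [ -94, - 53,  -  51.53, - 4,14,56,57.11 , 80 ] 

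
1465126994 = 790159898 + 674967096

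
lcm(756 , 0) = 0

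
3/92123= 3/92123 = 0.00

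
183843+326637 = 510480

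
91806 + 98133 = 189939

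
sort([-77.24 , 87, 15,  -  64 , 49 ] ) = [ - 77.24,-64,15,49, 87]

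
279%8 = 7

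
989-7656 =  - 6667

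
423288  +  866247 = 1289535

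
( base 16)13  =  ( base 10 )19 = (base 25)J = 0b10011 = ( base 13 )16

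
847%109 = 84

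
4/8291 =4/8291=0.00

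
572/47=572/47 =12.17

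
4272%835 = 97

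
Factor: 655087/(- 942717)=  - 3^( - 1)*314239^(  -  1 ) * 655087^1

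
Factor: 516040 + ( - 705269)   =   - 189229 = - 189229^1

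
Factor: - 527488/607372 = -2^5*13^1*479^(  -  1 ) = - 416/479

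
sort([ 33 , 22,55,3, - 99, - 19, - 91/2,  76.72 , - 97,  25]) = [ - 99 , - 97, - 91/2, - 19 , 3, 22,25, 33,55, 76.72 ]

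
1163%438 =287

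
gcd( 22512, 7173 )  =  3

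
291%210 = 81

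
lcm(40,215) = 1720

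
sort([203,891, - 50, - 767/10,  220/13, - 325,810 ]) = [-325,-767/10 , - 50,220/13, 203, 810 , 891] 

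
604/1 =604  =  604.00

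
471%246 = 225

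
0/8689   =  0=0.00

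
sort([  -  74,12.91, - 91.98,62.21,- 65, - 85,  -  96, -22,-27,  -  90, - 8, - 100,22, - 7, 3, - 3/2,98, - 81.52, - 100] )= [ - 100,  -  100,-96,-91.98, - 90 ,-85, - 81.52,  -  74,-65,  -  27, -22, - 8, - 7,-3/2 , 3,  12.91 , 22, 62.21,98 ]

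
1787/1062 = 1787/1062=1.68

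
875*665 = 581875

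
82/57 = 1 + 25/57 = 1.44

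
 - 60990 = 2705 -63695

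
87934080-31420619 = 56513461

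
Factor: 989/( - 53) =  - 23^1*43^1*53^( - 1) 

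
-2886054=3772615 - 6658669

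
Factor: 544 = 2^5*17^1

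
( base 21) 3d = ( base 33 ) 2A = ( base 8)114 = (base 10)76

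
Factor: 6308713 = 137^1*46049^1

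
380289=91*4179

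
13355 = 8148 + 5207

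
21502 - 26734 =- 5232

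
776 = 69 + 707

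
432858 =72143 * 6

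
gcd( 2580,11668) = 4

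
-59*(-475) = 28025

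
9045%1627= 910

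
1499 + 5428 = 6927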